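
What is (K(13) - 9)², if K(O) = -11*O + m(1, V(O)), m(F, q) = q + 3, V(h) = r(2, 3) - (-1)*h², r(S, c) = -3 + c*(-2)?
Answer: 121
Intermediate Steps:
r(S, c) = -3 - 2*c
V(h) = -9 + h² (V(h) = (-3 - 2*3) - (-1)*h² = (-3 - 6) + h² = -9 + h²)
m(F, q) = 3 + q
K(O) = -6 + O² - 11*O (K(O) = -11*O + (3 + (-9 + O²)) = -11*O + (-6 + O²) = -6 + O² - 11*O)
(K(13) - 9)² = ((-6 + 13² - 11*13) - 9)² = ((-6 + 169 - 143) - 9)² = (20 - 9)² = 11² = 121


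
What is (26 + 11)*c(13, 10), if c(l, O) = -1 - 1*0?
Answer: -37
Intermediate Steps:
c(l, O) = -1 (c(l, O) = -1 + 0 = -1)
(26 + 11)*c(13, 10) = (26 + 11)*(-1) = 37*(-1) = -37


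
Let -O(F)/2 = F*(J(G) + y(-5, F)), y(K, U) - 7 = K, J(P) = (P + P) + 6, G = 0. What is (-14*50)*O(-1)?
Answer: -11200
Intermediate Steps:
J(P) = 6 + 2*P (J(P) = 2*P + 6 = 6 + 2*P)
y(K, U) = 7 + K
O(F) = -16*F (O(F) = -2*F*((6 + 2*0) + (7 - 5)) = -2*F*((6 + 0) + 2) = -2*F*(6 + 2) = -2*F*8 = -16*F)
(-14*50)*O(-1) = (-14*50)*(-16*(-1)) = -700*16 = -11200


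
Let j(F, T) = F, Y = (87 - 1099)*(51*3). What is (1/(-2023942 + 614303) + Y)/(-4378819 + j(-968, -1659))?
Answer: 218262864205/6173918566893 ≈ 0.035352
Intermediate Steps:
Y = -154836 (Y = -1012*153 = -154836)
(1/(-2023942 + 614303) + Y)/(-4378819 + j(-968, -1659)) = (1/(-2023942 + 614303) - 154836)/(-4378819 - 968) = (1/(-1409639) - 154836)/(-4379787) = (-1/1409639 - 154836)*(-1/4379787) = -218262864205/1409639*(-1/4379787) = 218262864205/6173918566893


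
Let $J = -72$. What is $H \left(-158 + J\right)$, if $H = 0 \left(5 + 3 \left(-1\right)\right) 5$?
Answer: $0$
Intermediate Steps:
$H = 0$ ($H = 0 \left(5 - 3\right) 5 = 0 \cdot 2 \cdot 5 = 0 \cdot 5 = 0$)
$H \left(-158 + J\right) = 0 \left(-158 - 72\right) = 0 \left(-230\right) = 0$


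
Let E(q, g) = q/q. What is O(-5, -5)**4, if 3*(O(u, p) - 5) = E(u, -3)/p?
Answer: 29986576/50625 ≈ 592.33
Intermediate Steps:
E(q, g) = 1
O(u, p) = 5 + 1/(3*p) (O(u, p) = 5 + (1/p)/3 = 5 + 1/(3*p))
O(-5, -5)**4 = (5 + (1/3)/(-5))**4 = (5 + (1/3)*(-1/5))**4 = (5 - 1/15)**4 = (74/15)**4 = 29986576/50625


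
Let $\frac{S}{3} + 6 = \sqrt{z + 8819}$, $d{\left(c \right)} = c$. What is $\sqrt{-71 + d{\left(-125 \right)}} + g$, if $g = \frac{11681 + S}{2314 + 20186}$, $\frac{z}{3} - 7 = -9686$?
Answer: $\frac{11663}{22500} + 14 i + \frac{i \sqrt{20218}}{7500} \approx 0.51836 + 14.019 i$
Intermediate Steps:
$z = -29037$ ($z = 21 + 3 \left(-9686\right) = 21 - 29058 = -29037$)
$S = -18 + 3 i \sqrt{20218}$ ($S = -18 + 3 \sqrt{-29037 + 8819} = -18 + 3 \sqrt{-20218} = -18 + 3 i \sqrt{20218} \approx -18.0 + 426.57 i$)
$g = \frac{11663}{22500} + \frac{i \sqrt{20218}}{7500}$ ($g = \frac{11681 - \left(18 - 3 i \sqrt{20218}\right)}{2314 + 20186} = \frac{11663 + 3 i \sqrt{20218}}{22500} = \left(11663 + 3 i \sqrt{20218}\right) \frac{1}{22500} = \frac{11663}{22500} + \frac{i \sqrt{20218}}{7500} \approx 0.51836 + 0.018959 i$)
$\sqrt{-71 + d{\left(-125 \right)}} + g = \sqrt{-71 - 125} + \left(\frac{11663}{22500} + \frac{i \sqrt{20218}}{7500}\right) = \sqrt{-196} + \left(\frac{11663}{22500} + \frac{i \sqrt{20218}}{7500}\right) = 14 i + \left(\frac{11663}{22500} + \frac{i \sqrt{20218}}{7500}\right) = \frac{11663}{22500} + 14 i + \frac{i \sqrt{20218}}{7500}$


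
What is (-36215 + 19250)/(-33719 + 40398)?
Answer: -16965/6679 ≈ -2.5401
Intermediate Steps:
(-36215 + 19250)/(-33719 + 40398) = -16965/6679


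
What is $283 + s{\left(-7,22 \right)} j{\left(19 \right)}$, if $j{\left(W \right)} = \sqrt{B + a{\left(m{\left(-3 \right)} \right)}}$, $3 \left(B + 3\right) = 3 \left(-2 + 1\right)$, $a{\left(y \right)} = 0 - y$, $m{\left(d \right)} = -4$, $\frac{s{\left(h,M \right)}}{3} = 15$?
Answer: $283$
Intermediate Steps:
$s{\left(h,M \right)} = 45$ ($s{\left(h,M \right)} = 3 \cdot 15 = 45$)
$a{\left(y \right)} = - y$
$B = -4$ ($B = -3 + \frac{3 \left(-2 + 1\right)}{3} = -3 + \frac{3 \left(-1\right)}{3} = -3 + \frac{1}{3} \left(-3\right) = -3 - 1 = -4$)
$j{\left(W \right)} = 0$ ($j{\left(W \right)} = \sqrt{-4 - -4} = \sqrt{-4 + 4} = \sqrt{0} = 0$)
$283 + s{\left(-7,22 \right)} j{\left(19 \right)} = 283 + 45 \cdot 0 = 283 + 0 = 283$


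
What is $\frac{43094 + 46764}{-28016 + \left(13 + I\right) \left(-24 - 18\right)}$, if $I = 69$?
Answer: $- \frac{44929}{15730} \approx -2.8563$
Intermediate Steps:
$\frac{43094 + 46764}{-28016 + \left(13 + I\right) \left(-24 - 18\right)} = \frac{43094 + 46764}{-28016 + \left(13 + 69\right) \left(-24 - 18\right)} = \frac{89858}{-28016 + 82 \left(-42\right)} = \frac{89858}{-28016 - 3444} = \frac{89858}{-31460} = 89858 \left(- \frac{1}{31460}\right) = - \frac{44929}{15730}$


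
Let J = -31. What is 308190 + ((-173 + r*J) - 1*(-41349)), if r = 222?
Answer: 342484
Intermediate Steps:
308190 + ((-173 + r*J) - 1*(-41349)) = 308190 + ((-173 + 222*(-31)) - 1*(-41349)) = 308190 + ((-173 - 6882) + 41349) = 308190 + (-7055 + 41349) = 308190 + 34294 = 342484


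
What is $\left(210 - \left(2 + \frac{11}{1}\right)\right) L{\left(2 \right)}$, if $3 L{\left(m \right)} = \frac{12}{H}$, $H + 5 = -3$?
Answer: $- \frac{197}{2} \approx -98.5$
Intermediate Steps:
$H = -8$ ($H = -5 - 3 = -8$)
$L{\left(m \right)} = - \frac{1}{2}$ ($L{\left(m \right)} = \frac{12 \frac{1}{-8}}{3} = \frac{12 \left(- \frac{1}{8}\right)}{3} = \frac{1}{3} \left(- \frac{3}{2}\right) = - \frac{1}{2}$)
$\left(210 - \left(2 + \frac{11}{1}\right)\right) L{\left(2 \right)} = \left(210 - \left(2 + \frac{11}{1}\right)\right) \left(- \frac{1}{2}\right) = \left(210 - 13\right) \left(- \frac{1}{2}\right) = 197 \left(- \frac{1}{2}\right) = - \frac{197}{2}$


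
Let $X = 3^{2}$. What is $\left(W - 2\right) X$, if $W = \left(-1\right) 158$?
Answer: $-1440$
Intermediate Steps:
$X = 9$
$W = -158$
$\left(W - 2\right) X = \left(-158 - 2\right) 9 = \left(-160\right) 9 = -1440$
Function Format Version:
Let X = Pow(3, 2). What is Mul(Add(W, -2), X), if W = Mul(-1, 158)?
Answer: -1440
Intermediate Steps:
X = 9
W = -158
Mul(Add(W, -2), X) = Mul(Add(-158, -2), 9) = Mul(-160, 9) = -1440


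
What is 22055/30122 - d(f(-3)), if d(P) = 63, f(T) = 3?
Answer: -1875631/30122 ≈ -62.268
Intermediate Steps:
22055/30122 - d(f(-3)) = 22055/30122 - 1*63 = 22055*(1/30122) - 63 = 22055/30122 - 63 = -1875631/30122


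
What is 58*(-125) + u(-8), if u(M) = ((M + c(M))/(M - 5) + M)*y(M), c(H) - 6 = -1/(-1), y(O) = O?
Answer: -93426/13 ≈ -7186.6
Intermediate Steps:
c(H) = 7 (c(H) = 6 - 1/(-1) = 6 - 1*(-1) = 6 + 1 = 7)
u(M) = M*(M + (7 + M)/(-5 + M)) (u(M) = ((M + 7)/(M - 5) + M)*M = ((7 + M)/(-5 + M) + M)*M = (M + (7 + M)/(-5 + M))*M = M*(M + (7 + M)/(-5 + M)))
58*(-125) + u(-8) = 58*(-125) - 8*(7 + (-8)² - 4*(-8))/(-5 - 8) = -7250 - 8*(7 + 64 + 32)/(-13) = -7250 - 8*(-1/13)*103 = -7250 + 824/13 = -93426/13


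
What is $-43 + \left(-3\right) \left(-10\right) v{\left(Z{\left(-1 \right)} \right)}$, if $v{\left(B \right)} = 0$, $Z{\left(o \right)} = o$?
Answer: $-43$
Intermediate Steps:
$-43 + \left(-3\right) \left(-10\right) v{\left(Z{\left(-1 \right)} \right)} = -43 + \left(-3\right) \left(-10\right) 0 = -43 + 30 \cdot 0 = -43 + 0 = -43$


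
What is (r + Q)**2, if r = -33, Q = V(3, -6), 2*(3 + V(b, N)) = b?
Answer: 4761/4 ≈ 1190.3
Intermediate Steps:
V(b, N) = -3 + b/2
Q = -3/2 (Q = -3 + (1/2)*3 = -3 + 3/2 = -3/2 ≈ -1.5000)
(r + Q)**2 = (-33 - 3/2)**2 = (-69/2)**2 = 4761/4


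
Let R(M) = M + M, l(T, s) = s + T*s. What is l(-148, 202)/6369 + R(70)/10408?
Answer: -25680291/5524046 ≈ -4.6488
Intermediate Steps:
R(M) = 2*M
l(-148, 202)/6369 + R(70)/10408 = (202*(1 - 148))/6369 + (2*70)/10408 = (202*(-147))*(1/6369) + 140*(1/10408) = -29694*1/6369 + 35/2602 = -9898/2123 + 35/2602 = -25680291/5524046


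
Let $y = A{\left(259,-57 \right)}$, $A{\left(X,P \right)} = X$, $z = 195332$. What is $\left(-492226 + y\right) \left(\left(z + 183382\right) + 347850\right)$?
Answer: $-357445511388$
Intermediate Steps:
$y = 259$
$\left(-492226 + y\right) \left(\left(z + 183382\right) + 347850\right) = \left(-492226 + 259\right) \left(\left(195332 + 183382\right) + 347850\right) = - 491967 \left(378714 + 347850\right) = \left(-491967\right) 726564 = -357445511388$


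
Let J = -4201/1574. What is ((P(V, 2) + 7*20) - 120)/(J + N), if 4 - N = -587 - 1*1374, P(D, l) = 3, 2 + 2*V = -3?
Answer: 36202/3088709 ≈ 0.011721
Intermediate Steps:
V = -5/2 (V = -1 + (1/2)*(-3) = -1 - 3/2 = -5/2 ≈ -2.5000)
J = -4201/1574 (J = -4201*1/1574 = -4201/1574 ≈ -2.6690)
N = 1965 (N = 4 - (-587 - 1*1374) = 4 - (-587 - 1374) = 4 - 1*(-1961) = 4 + 1961 = 1965)
((P(V, 2) + 7*20) - 120)/(J + N) = ((3 + 7*20) - 120)/(-4201/1574 + 1965) = ((3 + 140) - 120)/(3088709/1574) = (143 - 120)*(1574/3088709) = 23*(1574/3088709) = 36202/3088709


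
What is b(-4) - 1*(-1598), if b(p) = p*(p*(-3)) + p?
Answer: 1546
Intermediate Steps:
b(p) = p - 3*p² (b(p) = p*(-3*p) + p = -3*p² + p = p - 3*p²)
b(-4) - 1*(-1598) = -4*(1 - 3*(-4)) - 1*(-1598) = -4*(1 + 12) + 1598 = -4*13 + 1598 = -52 + 1598 = 1546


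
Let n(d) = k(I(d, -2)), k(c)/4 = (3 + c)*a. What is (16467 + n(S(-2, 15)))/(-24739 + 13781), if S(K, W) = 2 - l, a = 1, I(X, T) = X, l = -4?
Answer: -16503/10958 ≈ -1.5060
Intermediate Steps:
k(c) = 12 + 4*c (k(c) = 4*((3 + c)*1) = 4*(3 + c) = 12 + 4*c)
S(K, W) = 6 (S(K, W) = 2 - 1*(-4) = 2 + 4 = 6)
n(d) = 12 + 4*d
(16467 + n(S(-2, 15)))/(-24739 + 13781) = (16467 + (12 + 4*6))/(-24739 + 13781) = (16467 + (12 + 24))/(-10958) = (16467 + 36)*(-1/10958) = 16503*(-1/10958) = -16503/10958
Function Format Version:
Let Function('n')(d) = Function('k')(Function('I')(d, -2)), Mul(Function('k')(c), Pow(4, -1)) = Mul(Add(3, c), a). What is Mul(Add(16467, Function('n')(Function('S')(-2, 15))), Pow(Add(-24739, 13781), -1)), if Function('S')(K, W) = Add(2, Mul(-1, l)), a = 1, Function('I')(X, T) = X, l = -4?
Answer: Rational(-16503, 10958) ≈ -1.5060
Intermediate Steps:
Function('k')(c) = Add(12, Mul(4, c)) (Function('k')(c) = Mul(4, Mul(Add(3, c), 1)) = Mul(4, Add(3, c)) = Add(12, Mul(4, c)))
Function('S')(K, W) = 6 (Function('S')(K, W) = Add(2, Mul(-1, -4)) = Add(2, 4) = 6)
Function('n')(d) = Add(12, Mul(4, d))
Mul(Add(16467, Function('n')(Function('S')(-2, 15))), Pow(Add(-24739, 13781), -1)) = Mul(Add(16467, Add(12, Mul(4, 6))), Pow(Add(-24739, 13781), -1)) = Mul(Add(16467, Add(12, 24)), Pow(-10958, -1)) = Mul(Add(16467, 36), Rational(-1, 10958)) = Mul(16503, Rational(-1, 10958)) = Rational(-16503, 10958)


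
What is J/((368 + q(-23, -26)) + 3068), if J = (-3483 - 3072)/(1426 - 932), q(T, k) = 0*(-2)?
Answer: -345/89336 ≈ -0.0038618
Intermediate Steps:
q(T, k) = 0
J = -345/26 (J = -6555/494 = -6555*1/494 = -345/26 ≈ -13.269)
J/((368 + q(-23, -26)) + 3068) = -345/(26*((368 + 0) + 3068)) = -345/(26*(368 + 3068)) = -345/26/3436 = -345/26*1/3436 = -345/89336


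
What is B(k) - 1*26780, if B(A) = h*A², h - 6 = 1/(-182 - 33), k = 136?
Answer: 18083644/215 ≈ 84110.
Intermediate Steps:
h = 1289/215 (h = 6 + 1/(-182 - 33) = 6 + 1/(-215) = 6 - 1/215 = 1289/215 ≈ 5.9953)
B(A) = 1289*A²/215
B(k) - 1*26780 = (1289/215)*136² - 1*26780 = (1289/215)*18496 - 26780 = 23841344/215 - 26780 = 18083644/215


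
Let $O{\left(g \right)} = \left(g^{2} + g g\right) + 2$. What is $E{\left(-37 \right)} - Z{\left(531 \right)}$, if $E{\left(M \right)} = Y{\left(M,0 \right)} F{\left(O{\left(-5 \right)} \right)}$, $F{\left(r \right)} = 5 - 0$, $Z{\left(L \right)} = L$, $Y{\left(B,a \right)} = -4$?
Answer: $-551$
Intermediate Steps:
$O{\left(g \right)} = 2 + 2 g^{2}$ ($O{\left(g \right)} = \left(g^{2} + g^{2}\right) + 2 = 2 g^{2} + 2 = 2 + 2 g^{2}$)
$F{\left(r \right)} = 5$ ($F{\left(r \right)} = 5 + 0 = 5$)
$E{\left(M \right)} = -20$ ($E{\left(M \right)} = \left(-4\right) 5 = -20$)
$E{\left(-37 \right)} - Z{\left(531 \right)} = -20 - 531 = -551$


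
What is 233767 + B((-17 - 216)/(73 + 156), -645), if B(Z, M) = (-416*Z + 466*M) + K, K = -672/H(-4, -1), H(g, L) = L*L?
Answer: -15354847/229 ≈ -67052.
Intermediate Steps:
H(g, L) = L²
K = -672 (K = -672/((-1)²) = -672/1 = -672*1 = -672)
B(Z, M) = -672 - 416*Z + 466*M (B(Z, M) = (-416*Z + 466*M) - 672 = -672 - 416*Z + 466*M)
233767 + B((-17 - 216)/(73 + 156), -645) = 233767 + (-672 - 416*(-17 - 216)/(73 + 156) + 466*(-645)) = 233767 + (-672 - (-96928)/229 - 300570) = 233767 + (-672 - 416*(-233/229) - 300570) = 233767 + (-672 + 96928/229 - 300570) = 233767 - 68887490/229 = -15354847/229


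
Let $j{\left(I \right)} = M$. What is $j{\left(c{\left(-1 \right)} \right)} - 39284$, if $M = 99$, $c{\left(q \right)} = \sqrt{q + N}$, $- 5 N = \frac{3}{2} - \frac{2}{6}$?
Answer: $-39185$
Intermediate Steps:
$N = - \frac{7}{30}$ ($N = - \frac{\frac{3}{2} - \frac{2}{6}}{5} = - \frac{3 \cdot \frac{1}{2} - \frac{1}{3}}{5} = - \frac{\frac{3}{2} - \frac{1}{3}}{5} = \left(- \frac{1}{5}\right) \frac{7}{6} = - \frac{7}{30} \approx -0.23333$)
$c{\left(q \right)} = \sqrt{- \frac{7}{30} + q}$ ($c{\left(q \right)} = \sqrt{q - \frac{7}{30}} = \sqrt{- \frac{7}{30} + q}$)
$j{\left(I \right)} = 99$
$j{\left(c{\left(-1 \right)} \right)} - 39284 = 99 - 39284 = -39185$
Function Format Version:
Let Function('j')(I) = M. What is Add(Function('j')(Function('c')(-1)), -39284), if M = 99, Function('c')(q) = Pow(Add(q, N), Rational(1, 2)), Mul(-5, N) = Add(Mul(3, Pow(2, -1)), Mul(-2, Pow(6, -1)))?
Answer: -39185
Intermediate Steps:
N = Rational(-7, 30) (N = Mul(Rational(-1, 5), Add(Mul(3, Pow(2, -1)), Mul(-2, Pow(6, -1)))) = Mul(Rational(-1, 5), Add(Mul(3, Rational(1, 2)), Mul(-2, Rational(1, 6)))) = Mul(Rational(-1, 5), Add(Rational(3, 2), Rational(-1, 3))) = Mul(Rational(-1, 5), Rational(7, 6)) = Rational(-7, 30) ≈ -0.23333)
Function('c')(q) = Pow(Add(Rational(-7, 30), q), Rational(1, 2)) (Function('c')(q) = Pow(Add(q, Rational(-7, 30)), Rational(1, 2)) = Pow(Add(Rational(-7, 30), q), Rational(1, 2)))
Function('j')(I) = 99
Add(Function('j')(Function('c')(-1)), -39284) = Add(99, -39284) = -39185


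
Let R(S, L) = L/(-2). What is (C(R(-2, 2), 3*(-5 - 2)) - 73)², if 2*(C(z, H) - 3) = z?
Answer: 19881/4 ≈ 4970.3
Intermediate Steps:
R(S, L) = -L/2 (R(S, L) = L*(-½) = -L/2)
C(z, H) = 3 + z/2
(C(R(-2, 2), 3*(-5 - 2)) - 73)² = ((3 + (-½*2)/2) - 73)² = ((3 + (½)*(-1)) - 73)² = ((3 - ½) - 73)² = (5/2 - 73)² = (-141/2)² = 19881/4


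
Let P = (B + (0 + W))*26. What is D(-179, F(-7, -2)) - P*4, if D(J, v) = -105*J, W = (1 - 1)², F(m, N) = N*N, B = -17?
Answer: 20563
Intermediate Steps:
F(m, N) = N²
W = 0 (W = 0² = 0)
P = -442 (P = (-17 + (0 + 0))*26 = (-17 + 0)*26 = -17*26 = -442)
D(-179, F(-7, -2)) - P*4 = -105*(-179) - (-442)*4 = 18795 - 1*(-1768) = 18795 + 1768 = 20563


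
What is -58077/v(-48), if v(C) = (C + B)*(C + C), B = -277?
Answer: -19359/10400 ≈ -1.8614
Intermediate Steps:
v(C) = 2*C*(-277 + C) (v(C) = (C - 277)*(C + C) = (-277 + C)*(2*C) = 2*C*(-277 + C))
-58077/v(-48) = -58077*(-1/(96*(-277 - 48))) = -58077/(2*(-48)*(-325)) = -58077/31200 = -58077*1/31200 = -19359/10400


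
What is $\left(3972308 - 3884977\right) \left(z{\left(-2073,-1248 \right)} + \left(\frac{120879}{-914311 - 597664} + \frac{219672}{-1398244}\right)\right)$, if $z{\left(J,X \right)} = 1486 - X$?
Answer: $\frac{126181843859427352211}{528527492975} \approx 2.3874 \cdot 10^{8}$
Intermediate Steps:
$\left(3972308 - 3884977\right) \left(z{\left(-2073,-1248 \right)} + \left(\frac{120879}{-914311 - 597664} + \frac{219672}{-1398244}\right)\right) = \left(3972308 - 3884977\right) \left(\left(1486 - -1248\right) + \left(\frac{120879}{-914311 - 597664} + \frac{219672}{-1398244}\right)\right) = 87331 \left(\left(1486 + 1248\right) + \left(\frac{120879}{-914311 - 597664} + 219672 \left(- \frac{1}{1398244}\right)\right)\right) = 87331 \left(2734 - \left(\frac{54918}{349561} - \frac{120879}{-1511975}\right)\right) = 87331 \left(2734 + \left(120879 \left(- \frac{1}{1511975}\right) - \frac{54918}{349561}\right)\right) = 87331 \left(2734 - \frac{125289227169}{528527492975}\right) = 87331 \cdot \frac{1444868876566481}{528527492975} = \frac{126181843859427352211}{528527492975}$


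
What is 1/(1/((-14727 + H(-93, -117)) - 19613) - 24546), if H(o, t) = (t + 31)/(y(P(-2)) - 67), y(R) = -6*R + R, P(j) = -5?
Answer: -721097/17700046983 ≈ -4.0740e-5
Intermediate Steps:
y(R) = -5*R
H(o, t) = -31/42 - t/42 (H(o, t) = (t + 31)/(-5*(-5) - 67) = (31 + t)/(25 - 67) = (31 + t)/(-42) = (31 + t)*(-1/42) = -31/42 - t/42)
1/(1/((-14727 + H(-93, -117)) - 19613) - 24546) = 1/(1/((-14727 + (-31/42 - 1/42*(-117))) - 19613) - 24546) = 1/(1/((-14727 + (-31/42 + 39/14)) - 19613) - 24546) = 1/(1/((-14727 + 43/21) - 19613) - 24546) = 1/(1/(-309224/21 - 19613) - 24546) = 1/(1/(-721097/21) - 24546) = 1/(-21/721097 - 24546) = 1/(-17700046983/721097) = -721097/17700046983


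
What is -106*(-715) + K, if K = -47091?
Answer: 28699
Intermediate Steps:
-106*(-715) + K = -106*(-715) - 47091 = 75790 - 47091 = 28699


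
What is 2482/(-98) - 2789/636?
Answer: -925937/31164 ≈ -29.712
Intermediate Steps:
2482/(-98) - 2789/636 = 2482*(-1/98) - 2789*1/636 = -1241/49 - 2789/636 = -925937/31164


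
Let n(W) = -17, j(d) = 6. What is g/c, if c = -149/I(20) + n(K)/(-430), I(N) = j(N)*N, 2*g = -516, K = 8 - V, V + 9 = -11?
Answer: 1331280/6203 ≈ 214.62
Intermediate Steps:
V = -20 (V = -9 - 11 = -20)
K = 28 (K = 8 - 1*(-20) = 8 + 20 = 28)
g = -258 (g = (½)*(-516) = -258)
I(N) = 6*N
c = -6203/5160 (c = -149/(6*20) - 17/(-430) = -149/120 - 17*(-1/430) = -149*1/120 + 17/430 = -149/120 + 17/430 = -6203/5160 ≈ -1.2021)
g/c = -258/(-6203/5160) = -258*(-5160/6203) = 1331280/6203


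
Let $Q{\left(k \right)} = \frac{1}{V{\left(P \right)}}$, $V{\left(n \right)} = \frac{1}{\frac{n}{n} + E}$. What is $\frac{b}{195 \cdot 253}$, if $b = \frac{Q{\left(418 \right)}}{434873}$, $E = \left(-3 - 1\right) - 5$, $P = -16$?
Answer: $- \frac{8}{21454459455} \approx -3.7288 \cdot 10^{-10}$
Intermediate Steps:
$E = -9$ ($E = -4 - 5 = -9$)
$V{\left(n \right)} = - \frac{1}{8}$ ($V{\left(n \right)} = \frac{1}{\frac{n}{n} - 9} = \frac{1}{1 - 9} = \frac{1}{-8} = - \frac{1}{8}$)
$Q{\left(k \right)} = -8$ ($Q{\left(k \right)} = \frac{1}{- \frac{1}{8}} = -8$)
$b = - \frac{8}{434873} \approx -1.8396 \cdot 10^{-5}$
$\frac{b}{195 \cdot 253} = - \frac{8}{434873 \cdot 195 \cdot 253} = - \frac{8}{434873 \cdot 49335} = \left(- \frac{8}{434873}\right) \frac{1}{49335} = - \frac{8}{21454459455}$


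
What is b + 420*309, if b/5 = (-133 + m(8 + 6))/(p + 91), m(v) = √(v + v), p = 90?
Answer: 23489515/181 + 10*√7/181 ≈ 1.2978e+5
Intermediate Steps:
m(v) = √2*√v (m(v) = √(2*v) = √2*√v)
b = -665/181 + 10*√7/181 (b = 5*((-133 + √2*√(8 + 6))/(90 + 91)) = 5*((-133 + √2*√14)/181) = 5*((-133 + 2*√7)*(1/181)) = 5*(-133/181 + 2*√7/181) = -665/181 + 10*√7/181 ≈ -3.5279)
b + 420*309 = (-665/181 + 10*√7/181) + 420*309 = (-665/181 + 10*√7/181) + 129780 = 23489515/181 + 10*√7/181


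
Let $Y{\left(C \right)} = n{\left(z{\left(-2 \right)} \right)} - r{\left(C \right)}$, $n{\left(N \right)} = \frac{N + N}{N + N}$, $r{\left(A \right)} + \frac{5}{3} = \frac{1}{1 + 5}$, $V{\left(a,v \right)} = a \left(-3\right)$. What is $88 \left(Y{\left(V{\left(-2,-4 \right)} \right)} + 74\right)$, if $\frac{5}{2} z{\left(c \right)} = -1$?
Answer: $6732$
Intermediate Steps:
$V{\left(a,v \right)} = - 3 a$
$r{\left(A \right)} = - \frac{3}{2}$ ($r{\left(A \right)} = - \frac{5}{3} + \frac{1}{1 + 5} = - \frac{5}{3} + \frac{1}{6} = - \frac{3}{2}$)
$z{\left(c \right)} = - \frac{2}{5}$ ($z{\left(c \right)} = \frac{2}{5} \left(-1\right) = - \frac{2}{5}$)
$n{\left(N \right)} = 1$ ($n{\left(N \right)} = \frac{2 N}{2 N} = 2 N \frac{1}{2 N} = 1$)
$Y{\left(C \right)} = \frac{5}{2}$ ($Y{\left(C \right)} = 1 - - \frac{3}{2} = 1 + \frac{3}{2} = \frac{5}{2}$)
$88 \left(Y{\left(V{\left(-2,-4 \right)} \right)} + 74\right) = 88 \left(\frac{5}{2} + 74\right) = 88 \cdot \frac{153}{2} = 6732$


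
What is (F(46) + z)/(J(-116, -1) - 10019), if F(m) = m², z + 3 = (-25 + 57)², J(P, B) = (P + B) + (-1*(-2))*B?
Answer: -3137/10138 ≈ -0.30943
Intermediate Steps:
J(P, B) = P + 3*B (J(P, B) = (B + P) + 2*B = P + 3*B)
z = 1021 (z = -3 + (-25 + 57)² = -3 + 32² = -3 + 1024 = 1021)
(F(46) + z)/(J(-116, -1) - 10019) = (46² + 1021)/((-116 + 3*(-1)) - 10019) = (2116 + 1021)/((-116 - 3) - 10019) = 3137/(-119 - 10019) = 3137/(-10138) = 3137*(-1/10138) = -3137/10138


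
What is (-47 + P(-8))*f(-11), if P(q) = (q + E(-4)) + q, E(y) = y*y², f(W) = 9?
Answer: -1143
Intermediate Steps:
E(y) = y³
P(q) = -64 + 2*q (P(q) = (q + (-4)³) + q = (q - 64) + q = (-64 + q) + q = -64 + 2*q)
(-47 + P(-8))*f(-11) = (-47 + (-64 + 2*(-8)))*9 = (-47 + (-64 - 16))*9 = (-47 - 80)*9 = -127*9 = -1143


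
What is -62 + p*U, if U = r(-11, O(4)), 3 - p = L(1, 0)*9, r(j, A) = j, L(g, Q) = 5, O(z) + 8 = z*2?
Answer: 400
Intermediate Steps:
O(z) = -8 + 2*z (O(z) = -8 + z*2 = -8 + 2*z)
p = -42 (p = 3 - 5*9 = 3 - 1*45 = 3 - 45 = -42)
U = -11
-62 + p*U = -62 - 42*(-11) = -62 + 462 = 400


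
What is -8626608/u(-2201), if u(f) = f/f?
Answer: -8626608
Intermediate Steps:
u(f) = 1
-8626608/u(-2201) = -8626608/1 = -8626608*1 = -8626608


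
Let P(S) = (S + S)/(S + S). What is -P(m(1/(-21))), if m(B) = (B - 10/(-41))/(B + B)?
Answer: -1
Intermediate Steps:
m(B) = (10/41 + B)/(2*B) (m(B) = (B - 10*(-1/41))/((2*B)) = (B + 10/41)*(1/(2*B)) = (10/41 + B)*(1/(2*B)) = (10/41 + B)/(2*B))
P(S) = 1 (P(S) = (2*S)/((2*S)) = (2*S)*(1/(2*S)) = 1)
-P(m(1/(-21))) = -1*1 = -1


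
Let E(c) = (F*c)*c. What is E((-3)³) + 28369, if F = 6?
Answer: 32743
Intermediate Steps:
E(c) = 6*c² (E(c) = (6*c)*c = 6*c²)
E((-3)³) + 28369 = 6*((-3)³)² + 28369 = 6*(-27)² + 28369 = 6*729 + 28369 = 4374 + 28369 = 32743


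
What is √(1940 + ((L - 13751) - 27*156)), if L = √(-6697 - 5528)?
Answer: √(-16023 + 5*I*√489) ≈ 0.4367 + 126.58*I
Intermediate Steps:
L = 5*I*√489 (L = √(-12225) = 5*I*√489 ≈ 110.57*I)
√(1940 + ((L - 13751) - 27*156)) = √(1940 + ((5*I*√489 - 13751) - 27*156)) = √(1940 + ((-13751 + 5*I*√489) - 4212)) = √(1940 + (-17963 + 5*I*√489)) = √(-16023 + 5*I*√489)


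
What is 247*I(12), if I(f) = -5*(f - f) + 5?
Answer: 1235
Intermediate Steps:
I(f) = 5 (I(f) = -5*0 + 5 = 0 + 5 = 5)
247*I(12) = 247*5 = 1235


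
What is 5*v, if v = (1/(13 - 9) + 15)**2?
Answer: 18605/16 ≈ 1162.8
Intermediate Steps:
v = 3721/16 (v = (1/4 + 15)**2 = (61/4)**2 = 3721/16 ≈ 232.56)
5*v = 5*(3721/16) = 18605/16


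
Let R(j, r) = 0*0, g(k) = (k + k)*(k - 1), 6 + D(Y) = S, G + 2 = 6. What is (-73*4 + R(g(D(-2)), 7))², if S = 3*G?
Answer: 85264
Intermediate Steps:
G = 4 (G = -2 + 6 = 4)
S = 12 (S = 3*4 = 12)
D(Y) = 6 (D(Y) = -6 + 12 = 6)
g(k) = 2*k*(-1 + k) (g(k) = (2*k)*(-1 + k) = 2*k*(-1 + k))
R(j, r) = 0
(-73*4 + R(g(D(-2)), 7))² = (-73*4 + 0)² = (-292 + 0)² = (-292)² = 85264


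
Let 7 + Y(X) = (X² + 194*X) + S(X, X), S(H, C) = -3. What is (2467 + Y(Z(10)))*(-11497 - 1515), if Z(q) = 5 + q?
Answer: -72763104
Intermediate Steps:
Y(X) = -10 + X² + 194*X (Y(X) = -7 + ((X² + 194*X) - 3) = -7 + (-3 + X² + 194*X) = -10 + X² + 194*X)
(2467 + Y(Z(10)))*(-11497 - 1515) = (2467 + (-10 + (5 + 10)² + 194*(5 + 10)))*(-11497 - 1515) = (2467 + (-10 + 15² + 194*15))*(-13012) = (2467 + (-10 + 225 + 2910))*(-13012) = (2467 + 3125)*(-13012) = 5592*(-13012) = -72763104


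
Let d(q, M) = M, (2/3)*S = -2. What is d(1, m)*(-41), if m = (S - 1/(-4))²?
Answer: -4961/16 ≈ -310.06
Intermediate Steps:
S = -3 (S = (3/2)*(-2) = -3)
m = 121/16 (m = (-3 - 1/(-4))² = (-3 - 1*(-¼))² = (-3 + ¼)² = (-11/4)² = 121/16 ≈ 7.5625)
d(1, m)*(-41) = (121/16)*(-41) = -4961/16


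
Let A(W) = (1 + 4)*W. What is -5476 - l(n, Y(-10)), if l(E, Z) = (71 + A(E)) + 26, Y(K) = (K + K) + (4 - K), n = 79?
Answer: -5968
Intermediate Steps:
A(W) = 5*W
Y(K) = 4 + K (Y(K) = 2*K + (4 - K) = 4 + K)
l(E, Z) = 97 + 5*E (l(E, Z) = (71 + 5*E) + 26 = 97 + 5*E)
-5476 - l(n, Y(-10)) = -5476 - (97 + 5*79) = -5476 - (97 + 395) = -5476 - 1*492 = -5476 - 492 = -5968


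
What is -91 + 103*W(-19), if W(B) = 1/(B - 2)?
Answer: -2014/21 ≈ -95.905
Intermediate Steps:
W(B) = 1/(-2 + B)
-91 + 103*W(-19) = -91 + 103/(-2 - 19) = -91 + 103/(-21) = -91 + 103*(-1/21) = -91 - 103/21 = -2014/21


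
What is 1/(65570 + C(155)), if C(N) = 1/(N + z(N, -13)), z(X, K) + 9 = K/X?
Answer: 22617/1482996845 ≈ 1.5251e-5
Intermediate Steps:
z(X, K) = -9 + K/X
C(N) = 1/(-9 + N - 13/N) (C(N) = 1/(N + (-9 - 13/N)) = 1/(-9 + N - 13/N))
1/(65570 + C(155)) = 1/(65570 - 1*155/(13 - 1*155*(-9 + 155))) = 1/(65570 - 1*155/(13 - 1*155*146)) = 1/(65570 - 1*155/(13 - 22630)) = 1/(65570 - 1*155/(-22617)) = 1/(65570 - 1*155*(-1/22617)) = 1/(65570 + 155/22617) = 1/(1482996845/22617) = 22617/1482996845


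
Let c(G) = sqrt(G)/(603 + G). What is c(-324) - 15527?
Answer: -15527 + 2*I/31 ≈ -15527.0 + 0.064516*I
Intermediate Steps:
c(G) = sqrt(G)/(603 + G)
c(-324) - 15527 = sqrt(-324)/(603 - 324) - 15527 = (18*I)/279 - 15527 = (18*I)*(1/279) - 15527 = 2*I/31 - 15527 = -15527 + 2*I/31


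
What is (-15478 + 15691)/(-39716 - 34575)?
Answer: -213/74291 ≈ -0.0028671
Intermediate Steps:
(-15478 + 15691)/(-39716 - 34575) = 213/(-74291) = 213*(-1/74291) = -213/74291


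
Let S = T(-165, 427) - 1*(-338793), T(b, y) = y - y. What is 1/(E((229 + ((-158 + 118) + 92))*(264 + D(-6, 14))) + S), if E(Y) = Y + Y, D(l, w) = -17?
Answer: 1/477607 ≈ 2.0938e-6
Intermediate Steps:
T(b, y) = 0
E(Y) = 2*Y
S = 338793 (S = 0 - 1*(-338793) = 0 + 338793 = 338793)
1/(E((229 + ((-158 + 118) + 92))*(264 + D(-6, 14))) + S) = 1/(2*((229 + ((-158 + 118) + 92))*(264 - 17)) + 338793) = 1/(2*((229 + (-40 + 92))*247) + 338793) = 1/(2*((229 + 52)*247) + 338793) = 1/(2*(281*247) + 338793) = 1/(2*69407 + 338793) = 1/(138814 + 338793) = 1/477607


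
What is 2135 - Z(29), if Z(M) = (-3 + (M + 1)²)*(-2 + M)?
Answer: -22084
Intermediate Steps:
Z(M) = (-3 + (1 + M)²)*(-2 + M)
2135 - Z(29) = 2135 - (4 + 29³ - 6*29) = 2135 - (4 + 24389 - 174) = 2135 - 1*24219 = 2135 - 24219 = -22084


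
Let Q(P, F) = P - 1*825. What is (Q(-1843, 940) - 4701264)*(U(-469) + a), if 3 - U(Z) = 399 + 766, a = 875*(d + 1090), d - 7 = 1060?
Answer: -8872617689516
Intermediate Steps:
d = 1067 (d = 7 + 1060 = 1067)
Q(P, F) = -825 + P (Q(P, F) = P - 825 = -825 + P)
a = 1887375 (a = 875*(1067 + 1090) = 875*2157 = 1887375)
U(Z) = -1162 (U(Z) = 3 - (399 + 766) = 3 - 1*1165 = 3 - 1165 = -1162)
(Q(-1843, 940) - 4701264)*(U(-469) + a) = ((-825 - 1843) - 4701264)*(-1162 + 1887375) = (-2668 - 4701264)*1886213 = -4703932*1886213 = -8872617689516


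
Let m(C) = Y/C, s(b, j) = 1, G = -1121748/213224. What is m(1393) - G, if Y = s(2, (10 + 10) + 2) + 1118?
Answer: 450298155/74255258 ≈ 6.0642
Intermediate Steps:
G = -280437/53306 (G = -1121748*1/213224 = -280437/53306 ≈ -5.2609)
Y = 1119 (Y = 1 + 1118 = 1119)
m(C) = 1119/C
m(1393) - G = 1119/1393 - 1*(-280437/53306) = 1119*(1/1393) + 280437/53306 = 1119/1393 + 280437/53306 = 450298155/74255258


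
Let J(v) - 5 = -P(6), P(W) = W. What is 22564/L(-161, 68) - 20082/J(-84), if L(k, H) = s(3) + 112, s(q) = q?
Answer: 2331994/115 ≈ 20278.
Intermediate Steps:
J(v) = -1 (J(v) = 5 - 1*6 = 5 - 6 = -1)
L(k, H) = 115 (L(k, H) = 3 + 112 = 115)
22564/L(-161, 68) - 20082/J(-84) = 22564/115 - 20082/(-1) = 22564*(1/115) - 20082*(-1) = 22564/115 + 20082 = 2331994/115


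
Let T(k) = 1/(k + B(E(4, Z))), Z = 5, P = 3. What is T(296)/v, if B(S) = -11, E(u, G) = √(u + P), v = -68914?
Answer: -1/19640490 ≈ -5.0915e-8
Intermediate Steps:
E(u, G) = √(3 + u) (E(u, G) = √(u + 3) = √(3 + u))
T(k) = 1/(-11 + k) (T(k) = 1/(k - 11) = 1/(-11 + k))
T(296)/v = 1/((-11 + 296)*(-68914)) = -1/68914/285 = (1/285)*(-1/68914) = -1/19640490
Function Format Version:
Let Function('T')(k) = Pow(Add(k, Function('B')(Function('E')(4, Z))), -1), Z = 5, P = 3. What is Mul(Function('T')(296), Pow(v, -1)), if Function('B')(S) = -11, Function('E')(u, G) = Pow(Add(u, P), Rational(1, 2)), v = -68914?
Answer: Rational(-1, 19640490) ≈ -5.0915e-8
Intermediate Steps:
Function('E')(u, G) = Pow(Add(3, u), Rational(1, 2)) (Function('E')(u, G) = Pow(Add(u, 3), Rational(1, 2)) = Pow(Add(3, u), Rational(1, 2)))
Function('T')(k) = Pow(Add(-11, k), -1) (Function('T')(k) = Pow(Add(k, -11), -1) = Pow(Add(-11, k), -1))
Mul(Function('T')(296), Pow(v, -1)) = Mul(Pow(Add(-11, 296), -1), Pow(-68914, -1)) = Mul(Pow(285, -1), Rational(-1, 68914)) = Mul(Rational(1, 285), Rational(-1, 68914)) = Rational(-1, 19640490)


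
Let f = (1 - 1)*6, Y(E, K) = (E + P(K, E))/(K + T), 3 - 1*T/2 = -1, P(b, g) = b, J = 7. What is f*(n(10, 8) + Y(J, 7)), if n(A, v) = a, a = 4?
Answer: 0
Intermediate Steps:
T = 8 (T = 6 - 2*(-1) = 6 + 2 = 8)
n(A, v) = 4
Y(E, K) = (E + K)/(8 + K) (Y(E, K) = (E + K)/(K + 8) = (E + K)/(8 + K))
f = 0 (f = 0*6 = 0)
f*(n(10, 8) + Y(J, 7)) = 0*(4 + (7 + 7)/(8 + 7)) = 0*(4 + 14/15) = 0*(74/15) = 0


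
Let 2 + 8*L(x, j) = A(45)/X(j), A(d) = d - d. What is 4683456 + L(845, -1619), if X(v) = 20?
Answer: 18733823/4 ≈ 4.6835e+6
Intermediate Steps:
A(d) = 0
L(x, j) = -1/4 (L(x, j) = -1/4 + (0/20)/8 = -1/4 + (0*(1/20))/8 = -1/4 + (1/8)*0 = -1/4 + 0 = -1/4)
4683456 + L(845, -1619) = 4683456 - 1/4 = 18733823/4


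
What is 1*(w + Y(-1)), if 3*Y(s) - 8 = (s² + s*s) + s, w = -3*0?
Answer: 3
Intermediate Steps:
w = 0
Y(s) = 8/3 + s/3 + 2*s²/3 (Y(s) = 8/3 + ((s² + s*s) + s)/3 = 8/3 + ((s² + s²) + s)/3 = 8/3 + (2*s² + s)/3 = 8/3 + (s + 2*s²)/3 = 8/3 + (s/3 + 2*s²/3) = 8/3 + s/3 + 2*s²/3)
1*(w + Y(-1)) = 1*(0 + (8/3 + (⅓)*(-1) + (⅔)*(-1)²)) = 1*(0 + (8/3 - ⅓ + (⅔)*1)) = 1*(0 + (8/3 - ⅓ + ⅔)) = 1*(0 + 3) = 1*3 = 3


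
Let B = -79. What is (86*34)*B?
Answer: -230996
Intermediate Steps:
(86*34)*B = (86*34)*(-79) = 2924*(-79) = -230996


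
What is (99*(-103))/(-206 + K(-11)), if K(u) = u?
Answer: 10197/217 ≈ 46.991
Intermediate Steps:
(99*(-103))/(-206 + K(-11)) = (99*(-103))/(-206 - 11) = -10197/(-217) = -10197*(-1/217) = 10197/217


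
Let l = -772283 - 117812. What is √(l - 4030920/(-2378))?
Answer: I*√1255949611555/1189 ≈ 942.55*I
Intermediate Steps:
l = -890095
√(l - 4030920/(-2378)) = √(-890095 - 4030920/(-2378)) = √(-890095 - 4030920*(-1/2378)) = √(-890095 + 2015460/1189) = √(-1056307495/1189) = I*√1255949611555/1189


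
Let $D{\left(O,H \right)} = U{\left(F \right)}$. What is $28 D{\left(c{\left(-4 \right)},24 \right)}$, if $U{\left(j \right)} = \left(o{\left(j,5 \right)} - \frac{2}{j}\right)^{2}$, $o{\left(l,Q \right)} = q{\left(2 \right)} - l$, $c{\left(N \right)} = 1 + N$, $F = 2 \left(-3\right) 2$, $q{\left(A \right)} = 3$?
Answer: $\frac{57967}{9} \approx 6440.8$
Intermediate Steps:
$F = -12$ ($F = \left(-6\right) 2 = -12$)
$o{\left(l,Q \right)} = 3 - l$
$U{\left(j \right)} = \left(3 - j - \frac{2}{j}\right)^{2}$ ($U{\left(j \right)} = \left(\left(3 - j\right) - \frac{2}{j}\right)^{2} = \left(3 - j - \frac{2}{j}\right)^{2}$)
$D{\left(O,H \right)} = \frac{8281}{36}$ ($D{\left(O,H \right)} = \frac{\left(2 - 12 \left(-3 - 12\right)\right)^{2}}{144} = \frac{\left(2 - -180\right)^{2}}{144} = \frac{\left(2 + 180\right)^{2}}{144} = \frac{182^{2}}{144} = \frac{1}{144} \cdot 33124 = \frac{8281}{36}$)
$28 D{\left(c{\left(-4 \right)},24 \right)} = 28 \cdot \frac{8281}{36} = \frac{57967}{9}$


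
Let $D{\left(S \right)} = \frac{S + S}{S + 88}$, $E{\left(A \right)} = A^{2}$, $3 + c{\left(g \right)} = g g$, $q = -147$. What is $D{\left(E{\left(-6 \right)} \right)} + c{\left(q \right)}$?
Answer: $\frac{669804}{31} \approx 21607.0$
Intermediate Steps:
$c{\left(g \right)} = -3 + g^{2}$ ($c{\left(g \right)} = -3 + g g = -3 + g^{2}$)
$D{\left(S \right)} = \frac{2 S}{88 + S}$
$D{\left(E{\left(-6 \right)} \right)} + c{\left(q \right)} = \frac{2 \left(-6\right)^{2}}{88 + \left(-6\right)^{2}} - \left(3 - \left(-147\right)^{2}\right) = 2 \cdot 36 \frac{1}{88 + 36} + \left(-3 + 21609\right) = 2 \cdot 36 \cdot \frac{1}{124} + 21606 = \frac{18}{31} + 21606 = \frac{669804}{31}$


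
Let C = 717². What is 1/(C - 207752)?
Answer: 1/306337 ≈ 3.2644e-6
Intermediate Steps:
C = 514089
1/(C - 207752) = 1/(514089 - 207752) = 1/306337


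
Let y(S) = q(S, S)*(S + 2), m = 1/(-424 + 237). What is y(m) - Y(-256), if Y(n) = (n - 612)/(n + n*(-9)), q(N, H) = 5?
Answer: 995459/95744 ≈ 10.397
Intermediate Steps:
m = -1/187 (m = 1/(-187) = -1/187 ≈ -0.0053476)
y(S) = 10 + 5*S (y(S) = 5*(S + 2) = 5*(2 + S) = 10 + 5*S)
Y(n) = -(-612 + n)/(8*n) (Y(n) = (-612 + n)/(n - 9*n) = (-612 + n)/((-8*n)) = (-612 + n)*(-1/(8*n)) = -(-612 + n)/(8*n))
y(m) - Y(-256) = (10 + 5*(-1/187)) - (612 - 1*(-256))/(8*(-256)) = (10 - 5/187) - (-1)*(612 + 256)/(8*256) = 1865/187 - (-1)*868/(8*256) = 1865/187 - 1*(-217/512) = 1865/187 + 217/512 = 995459/95744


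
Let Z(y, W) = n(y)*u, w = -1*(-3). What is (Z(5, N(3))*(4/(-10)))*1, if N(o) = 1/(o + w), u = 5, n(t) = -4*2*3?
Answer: 48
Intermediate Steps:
n(t) = -24 (n(t) = -8*3 = -24)
w = 3
N(o) = 1/(3 + o) (N(o) = 1/(o + 3) = 1/(3 + o))
Z(y, W) = -120 (Z(y, W) = -24*5 = -120)
(Z(5, N(3))*(4/(-10)))*1 = -480/(-10)*1 = -480*(-1)/10*1 = -120*(-⅖)*1 = 48*1 = 48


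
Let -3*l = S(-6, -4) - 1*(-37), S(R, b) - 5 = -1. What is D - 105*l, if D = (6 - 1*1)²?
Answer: 1460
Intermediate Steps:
S(R, b) = 4 (S(R, b) = 5 - 1 = 4)
l = -41/3 (l = -(4 - 1*(-37))/3 = -(4 + 37)/3 = -⅓*41 = -41/3 ≈ -13.667)
D = 25 (D = (6 - 1)² = 5² = 25)
D - 105*l = 25 - 105*(-41/3) = 25 + 1435 = 1460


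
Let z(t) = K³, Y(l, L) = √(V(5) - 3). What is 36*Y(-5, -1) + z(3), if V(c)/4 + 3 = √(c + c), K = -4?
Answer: -64 + 36*I*√(15 - 4*√10) ≈ -64.0 + 55.197*I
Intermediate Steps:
V(c) = -12 + 4*√2*√c (V(c) = -12 + 4*√(c + c) = -12 + 4*√(2*c) = -12 + 4*(√2*√c) = -12 + 4*√2*√c)
Y(l, L) = √(-15 + 4*√10) (Y(l, L) = √((-12 + 4*√2*√5) - 3) = √((-12 + 4*√10) - 3) = √(-15 + 4*√10))
z(t) = -64 (z(t) = (-4)³ = -64)
36*Y(-5, -1) + z(3) = 36*√(-15 + 4*√10) - 64 = -64 + 36*√(-15 + 4*√10)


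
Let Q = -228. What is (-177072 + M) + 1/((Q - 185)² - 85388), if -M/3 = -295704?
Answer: 60481917241/85181 ≈ 7.1004e+5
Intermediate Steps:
M = 887112 (M = -3*(-295704) = 887112)
(-177072 + M) + 1/((Q - 185)² - 85388) = (-177072 + 887112) + 1/((-228 - 185)² - 85388) = 710040 + 1/((-413)² - 85388) = 710040 + 1/(170569 - 85388) = 710040 + 1/85181 = 60481917241/85181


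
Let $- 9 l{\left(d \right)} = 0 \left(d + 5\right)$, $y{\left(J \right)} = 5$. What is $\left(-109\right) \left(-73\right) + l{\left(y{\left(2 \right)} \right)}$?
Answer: $7957$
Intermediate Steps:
$l{\left(d \right)} = 0$ ($l{\left(d \right)} = - \frac{0 \left(d + 5\right)}{9} = - \frac{0 \left(5 + d\right)}{9} = \left(- \frac{1}{9}\right) 0 = 0$)
$\left(-109\right) \left(-73\right) + l{\left(y{\left(2 \right)} \right)} = \left(-109\right) \left(-73\right) + 0 = 7957 + 0 = 7957$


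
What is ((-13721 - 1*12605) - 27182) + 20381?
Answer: -33127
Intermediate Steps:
((-13721 - 1*12605) - 27182) + 20381 = ((-13721 - 12605) - 27182) + 20381 = (-26326 - 27182) + 20381 = -53508 + 20381 = -33127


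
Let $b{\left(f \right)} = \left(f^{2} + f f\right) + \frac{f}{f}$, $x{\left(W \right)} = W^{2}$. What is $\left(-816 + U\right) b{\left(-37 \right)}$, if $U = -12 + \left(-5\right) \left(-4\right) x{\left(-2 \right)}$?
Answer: $-2048772$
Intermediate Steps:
$b{\left(f \right)} = 1 + 2 f^{2}$ ($b{\left(f \right)} = \left(f^{2} + f^{2}\right) + 1 = 2 f^{2} + 1 = 1 + 2 f^{2}$)
$U = 68$ ($U = -12 + \left(-5\right) \left(-4\right) \left(-2\right)^{2} = -12 + 20 \cdot 4 = -12 + 80 = 68$)
$\left(-816 + U\right) b{\left(-37 \right)} = \left(-816 + 68\right) \left(1 + 2 \left(-37\right)^{2}\right) = - 748 \left(1 + 2 \cdot 1369\right) = - 748 \left(1 + 2738\right) = \left(-748\right) 2739 = -2048772$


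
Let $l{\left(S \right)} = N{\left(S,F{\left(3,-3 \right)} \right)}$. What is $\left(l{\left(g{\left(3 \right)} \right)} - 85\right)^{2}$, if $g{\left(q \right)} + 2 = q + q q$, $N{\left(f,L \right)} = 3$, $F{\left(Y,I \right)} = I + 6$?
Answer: $6724$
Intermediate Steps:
$F{\left(Y,I \right)} = 6 + I$
$g{\left(q \right)} = -2 + q + q^{2}$ ($g{\left(q \right)} = -2 + \left(q + q q\right) = -2 + \left(q + q^{2}\right) = -2 + q + q^{2}$)
$l{\left(S \right)} = 3$
$\left(l{\left(g{\left(3 \right)} \right)} - 85\right)^{2} = \left(3 - 85\right)^{2} = \left(-82\right)^{2} = 6724$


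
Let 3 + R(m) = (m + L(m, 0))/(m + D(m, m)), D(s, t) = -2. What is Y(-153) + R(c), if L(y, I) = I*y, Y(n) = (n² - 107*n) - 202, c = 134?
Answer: 2612017/66 ≈ 39576.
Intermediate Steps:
Y(n) = -202 + n² - 107*n
R(m) = -3 + m/(-2 + m) (R(m) = -3 + (m + 0*m)/(m - 2) = -3 + (m + 0)/(-2 + m) = -3 + m/(-2 + m))
Y(-153) + R(c) = (-202 + (-153)² - 107*(-153)) + 2*(3 - 1*134)/(-2 + 134) = (-202 + 23409 + 16371) + 2*(3 - 134)/132 = 39578 + 2*(1/132)*(-131) = 39578 - 131/66 = 2612017/66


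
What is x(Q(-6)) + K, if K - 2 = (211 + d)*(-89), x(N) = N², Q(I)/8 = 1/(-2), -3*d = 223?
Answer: -36436/3 ≈ -12145.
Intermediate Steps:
d = -223/3 (d = -⅓*223 = -223/3 ≈ -74.333)
Q(I) = -4 (Q(I) = 8/(-2) = 8*(-½) = -4)
K = -36484/3 (K = 2 + (211 - 223/3)*(-89) = 2 + (410/3)*(-89) = 2 - 36490/3 = -36484/3 ≈ -12161.)
x(Q(-6)) + K = (-4)² - 36484/3 = 16 - 36484/3 = -36436/3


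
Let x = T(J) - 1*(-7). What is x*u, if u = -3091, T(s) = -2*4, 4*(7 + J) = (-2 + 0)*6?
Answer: 3091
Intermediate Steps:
J = -10 (J = -7 + ((-2 + 0)*6)/4 = -7 + (-2*6)/4 = -7 + (1/4)*(-12) = -7 - 3 = -10)
T(s) = -8
x = -1 (x = -8 - 1*(-7) = -8 + 7 = -1)
x*u = -1*(-3091) = 3091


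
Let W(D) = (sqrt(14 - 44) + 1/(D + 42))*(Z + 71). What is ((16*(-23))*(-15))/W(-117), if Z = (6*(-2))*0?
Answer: -18000/520927 - 1350000*I*sqrt(30)/520927 ≈ -0.034554 - 14.194*I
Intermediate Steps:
Z = 0 (Z = -12*0 = 0)
W(D) = 71/(42 + D) + 71*I*sqrt(30) (W(D) = (sqrt(14 - 44) + 1/(D + 42))*(0 + 71) = (sqrt(-30) + 1/(42 + D))*71 = (I*sqrt(30) + 1/(42 + D))*71 = (1/(42 + D) + I*sqrt(30))*71 = 71/(42 + D) + 71*I*sqrt(30))
((16*(-23))*(-15))/W(-117) = ((16*(-23))*(-15))/((71*(1 + 42*I*sqrt(30) + I*(-117)*sqrt(30))/(42 - 117))) = (-368*(-15))/((71*(1 + 42*I*sqrt(30) - 117*I*sqrt(30))/(-75))) = 5520/((71*(-1/75)*(1 - 75*I*sqrt(30)))) = 5520/(-71/75 + 71*I*sqrt(30))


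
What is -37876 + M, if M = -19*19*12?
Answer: -42208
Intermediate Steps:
M = -4332 (M = -361*12 = -4332)
-37876 + M = -37876 - 4332 = -42208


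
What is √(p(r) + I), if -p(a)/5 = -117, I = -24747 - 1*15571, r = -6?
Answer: I*√39733 ≈ 199.33*I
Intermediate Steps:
I = -40318 (I = -24747 - 15571 = -40318)
p(a) = 585 (p(a) = -5*(-117) = 585)
√(p(r) + I) = √(585 - 40318) = √(-39733) = I*√39733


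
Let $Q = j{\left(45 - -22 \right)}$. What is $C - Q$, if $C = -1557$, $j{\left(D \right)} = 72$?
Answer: $-1629$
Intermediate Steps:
$Q = 72$
$C - Q = -1557 - 72 = -1629$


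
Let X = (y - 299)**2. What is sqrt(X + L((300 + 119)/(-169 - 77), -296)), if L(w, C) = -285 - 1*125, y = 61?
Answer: sqrt(56234) ≈ 237.14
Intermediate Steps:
L(w, C) = -410 (L(w, C) = -285 - 125 = -410)
X = 56644 (X = (61 - 299)**2 = (-238)**2 = 56644)
sqrt(X + L((300 + 119)/(-169 - 77), -296)) = sqrt(56644 - 410) = sqrt(56234)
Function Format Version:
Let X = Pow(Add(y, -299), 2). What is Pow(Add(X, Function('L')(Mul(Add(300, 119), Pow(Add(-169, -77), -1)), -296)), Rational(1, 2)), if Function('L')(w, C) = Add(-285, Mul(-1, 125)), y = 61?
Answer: Pow(56234, Rational(1, 2)) ≈ 237.14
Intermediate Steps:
Function('L')(w, C) = -410 (Function('L')(w, C) = Add(-285, -125) = -410)
X = 56644 (X = Pow(Add(61, -299), 2) = Pow(-238, 2) = 56644)
Pow(Add(X, Function('L')(Mul(Add(300, 119), Pow(Add(-169, -77), -1)), -296)), Rational(1, 2)) = Pow(Add(56644, -410), Rational(1, 2)) = Pow(56234, Rational(1, 2))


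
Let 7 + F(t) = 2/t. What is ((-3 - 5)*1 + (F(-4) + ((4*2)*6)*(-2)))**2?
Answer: 49729/4 ≈ 12432.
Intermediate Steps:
F(t) = -7 + 2/t
((-3 - 5)*1 + (F(-4) + ((4*2)*6)*(-2)))**2 = ((-3 - 5)*1 + ((-7 + 2/(-4)) + ((4*2)*6)*(-2)))**2 = (-8*1 + ((-7 + 2*(-1/4)) + (8*6)*(-2)))**2 = (-8 + ((-7 - 1/2) + 48*(-2)))**2 = (-8 + (-15/2 - 96))**2 = (-8 - 207/2)**2 = (-223/2)**2 = 49729/4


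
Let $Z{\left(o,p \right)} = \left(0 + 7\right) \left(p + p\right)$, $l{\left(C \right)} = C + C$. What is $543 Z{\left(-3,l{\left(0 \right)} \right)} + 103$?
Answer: $103$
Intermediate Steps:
$l{\left(C \right)} = 2 C$
$Z{\left(o,p \right)} = 14 p$ ($Z{\left(o,p \right)} = 7 \cdot 2 p = 14 p$)
$543 Z{\left(-3,l{\left(0 \right)} \right)} + 103 = 543 \cdot 14 \cdot 2 \cdot 0 + 103 = 543 \cdot 14 \cdot 0 + 103 = 543 \cdot 0 + 103 = 0 + 103 = 103$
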